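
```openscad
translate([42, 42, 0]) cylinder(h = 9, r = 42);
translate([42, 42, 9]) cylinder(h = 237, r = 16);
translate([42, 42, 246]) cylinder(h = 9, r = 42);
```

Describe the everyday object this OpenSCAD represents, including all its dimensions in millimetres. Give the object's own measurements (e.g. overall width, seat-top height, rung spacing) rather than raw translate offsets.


A spool: two coaxial disc flanges of radius 42 mm and thickness 9 mm, joined by a core cylinder of radius 16 mm and height 237 mm. The lower flange rests on z = 0 and the three cylinders share a vertical axis.


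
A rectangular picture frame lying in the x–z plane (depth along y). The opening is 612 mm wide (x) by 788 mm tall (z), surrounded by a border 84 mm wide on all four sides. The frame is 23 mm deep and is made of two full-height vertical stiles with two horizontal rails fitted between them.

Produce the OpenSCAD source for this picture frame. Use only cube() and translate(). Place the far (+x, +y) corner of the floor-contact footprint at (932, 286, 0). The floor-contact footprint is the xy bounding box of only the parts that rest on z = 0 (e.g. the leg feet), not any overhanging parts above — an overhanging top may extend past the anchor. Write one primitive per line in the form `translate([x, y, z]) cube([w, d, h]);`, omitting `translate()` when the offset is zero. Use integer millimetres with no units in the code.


translate([152, 263, 0]) cube([84, 23, 956]);
translate([848, 263, 0]) cube([84, 23, 956]);
translate([236, 263, 0]) cube([612, 23, 84]);
translate([236, 263, 872]) cube([612, 23, 84]);


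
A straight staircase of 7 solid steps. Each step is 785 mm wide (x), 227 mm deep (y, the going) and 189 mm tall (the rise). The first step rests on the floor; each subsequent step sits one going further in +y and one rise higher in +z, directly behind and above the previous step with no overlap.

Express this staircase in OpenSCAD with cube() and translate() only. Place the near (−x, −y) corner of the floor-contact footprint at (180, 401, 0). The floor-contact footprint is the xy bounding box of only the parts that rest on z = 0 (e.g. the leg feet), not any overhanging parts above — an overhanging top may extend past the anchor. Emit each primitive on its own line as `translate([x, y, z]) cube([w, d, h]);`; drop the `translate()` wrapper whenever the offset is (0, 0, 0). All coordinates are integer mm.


translate([180, 401, 0]) cube([785, 227, 189]);
translate([180, 628, 189]) cube([785, 227, 189]);
translate([180, 855, 378]) cube([785, 227, 189]);
translate([180, 1082, 567]) cube([785, 227, 189]);
translate([180, 1309, 756]) cube([785, 227, 189]);
translate([180, 1536, 945]) cube([785, 227, 189]);
translate([180, 1763, 1134]) cube([785, 227, 189]);


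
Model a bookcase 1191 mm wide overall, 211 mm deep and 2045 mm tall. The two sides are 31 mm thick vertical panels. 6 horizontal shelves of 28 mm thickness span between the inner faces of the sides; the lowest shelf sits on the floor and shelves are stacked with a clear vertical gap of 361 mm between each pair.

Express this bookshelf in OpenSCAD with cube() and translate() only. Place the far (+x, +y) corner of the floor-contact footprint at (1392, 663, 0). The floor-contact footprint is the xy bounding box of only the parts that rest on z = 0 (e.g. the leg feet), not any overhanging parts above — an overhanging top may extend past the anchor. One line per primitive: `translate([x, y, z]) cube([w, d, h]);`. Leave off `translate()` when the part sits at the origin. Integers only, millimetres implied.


translate([201, 452, 0]) cube([31, 211, 2045]);
translate([1361, 452, 0]) cube([31, 211, 2045]);
translate([232, 452, 0]) cube([1129, 211, 28]);
translate([232, 452, 389]) cube([1129, 211, 28]);
translate([232, 452, 778]) cube([1129, 211, 28]);
translate([232, 452, 1167]) cube([1129, 211, 28]);
translate([232, 452, 1556]) cube([1129, 211, 28]);
translate([232, 452, 1945]) cube([1129, 211, 28]);


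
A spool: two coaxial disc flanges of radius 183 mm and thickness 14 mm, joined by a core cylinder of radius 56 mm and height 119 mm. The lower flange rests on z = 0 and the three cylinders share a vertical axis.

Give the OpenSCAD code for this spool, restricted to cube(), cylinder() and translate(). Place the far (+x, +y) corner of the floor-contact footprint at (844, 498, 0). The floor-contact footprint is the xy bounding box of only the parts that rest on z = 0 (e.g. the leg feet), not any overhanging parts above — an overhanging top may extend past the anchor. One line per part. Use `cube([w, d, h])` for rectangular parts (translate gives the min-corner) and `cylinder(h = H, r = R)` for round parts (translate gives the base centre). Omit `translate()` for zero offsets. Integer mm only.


translate([661, 315, 0]) cylinder(h = 14, r = 183);
translate([661, 315, 14]) cylinder(h = 119, r = 56);
translate([661, 315, 133]) cylinder(h = 14, r = 183);


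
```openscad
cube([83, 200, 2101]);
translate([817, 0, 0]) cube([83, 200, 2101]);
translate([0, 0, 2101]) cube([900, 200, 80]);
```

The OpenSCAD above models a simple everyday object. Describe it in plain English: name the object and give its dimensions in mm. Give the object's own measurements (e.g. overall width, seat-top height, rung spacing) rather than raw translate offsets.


A door frame. The clear opening is 734 mm wide and 2101 mm high. Two 83 mm wide jambs, 200 mm deep, stand either side of the opening from the floor to the top of the opening. A 80 mm thick head sits across the top of both jambs, spanning the full outside width of the frame.


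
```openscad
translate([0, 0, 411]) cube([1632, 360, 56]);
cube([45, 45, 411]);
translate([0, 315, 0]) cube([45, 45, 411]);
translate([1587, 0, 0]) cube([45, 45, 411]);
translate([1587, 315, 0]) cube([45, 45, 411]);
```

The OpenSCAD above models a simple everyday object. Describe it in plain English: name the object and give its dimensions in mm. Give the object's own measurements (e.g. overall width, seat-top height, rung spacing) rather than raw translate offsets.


A long wooden bench with a 1632 mm (x) × 360 mm (y) seat, 56 mm thick, its top surface 467 mm above the floor. Four 45 mm square legs at the seat corners, flush with the edges, run from z = 0 to the seat underside.


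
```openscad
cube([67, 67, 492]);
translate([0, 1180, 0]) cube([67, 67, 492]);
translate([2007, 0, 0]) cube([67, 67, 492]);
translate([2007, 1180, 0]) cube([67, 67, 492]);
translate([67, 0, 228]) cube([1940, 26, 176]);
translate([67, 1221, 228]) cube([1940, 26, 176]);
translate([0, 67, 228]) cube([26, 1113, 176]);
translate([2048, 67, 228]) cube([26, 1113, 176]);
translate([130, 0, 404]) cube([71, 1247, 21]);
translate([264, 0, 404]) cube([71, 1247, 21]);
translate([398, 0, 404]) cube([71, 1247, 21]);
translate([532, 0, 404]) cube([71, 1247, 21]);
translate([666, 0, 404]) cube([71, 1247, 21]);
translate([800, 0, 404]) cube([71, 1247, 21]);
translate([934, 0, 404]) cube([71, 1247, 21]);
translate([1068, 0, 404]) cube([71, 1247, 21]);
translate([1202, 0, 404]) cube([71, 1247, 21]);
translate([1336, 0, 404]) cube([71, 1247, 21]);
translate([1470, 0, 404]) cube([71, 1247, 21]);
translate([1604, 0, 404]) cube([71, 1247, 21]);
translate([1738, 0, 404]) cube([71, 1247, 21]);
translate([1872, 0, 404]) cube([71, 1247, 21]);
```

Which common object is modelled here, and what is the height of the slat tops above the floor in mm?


A bed frame. The slat-top height is 425 mm.

Four posts, four rails, and a row of slats — a bed frame. Slats sit on the rails at z = 228 + 176 = 404; with slat thickness 21, the top is 425 mm.


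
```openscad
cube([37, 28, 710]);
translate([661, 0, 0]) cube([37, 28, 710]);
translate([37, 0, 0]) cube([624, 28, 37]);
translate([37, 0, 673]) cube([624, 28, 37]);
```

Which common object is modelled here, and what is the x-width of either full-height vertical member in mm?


A picture frame. The border width is 37 mm.

Four thin pieces enclosing a rectangular opening — a picture frame. The two full-height stiles are 710 mm tall; the top rail sits at z = 673 and is 37 mm tall, so the border above the opening is 710 − 673 = 37 mm, matching the stile x-width.


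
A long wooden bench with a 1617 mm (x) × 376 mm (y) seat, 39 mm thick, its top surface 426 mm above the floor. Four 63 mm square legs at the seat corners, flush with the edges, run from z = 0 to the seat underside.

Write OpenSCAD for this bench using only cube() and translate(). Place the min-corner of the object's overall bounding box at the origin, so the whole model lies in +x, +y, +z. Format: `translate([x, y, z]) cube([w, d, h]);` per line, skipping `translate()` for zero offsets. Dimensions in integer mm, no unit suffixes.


translate([0, 0, 387]) cube([1617, 376, 39]);
cube([63, 63, 387]);
translate([0, 313, 0]) cube([63, 63, 387]);
translate([1554, 0, 0]) cube([63, 63, 387]);
translate([1554, 313, 0]) cube([63, 63, 387]);


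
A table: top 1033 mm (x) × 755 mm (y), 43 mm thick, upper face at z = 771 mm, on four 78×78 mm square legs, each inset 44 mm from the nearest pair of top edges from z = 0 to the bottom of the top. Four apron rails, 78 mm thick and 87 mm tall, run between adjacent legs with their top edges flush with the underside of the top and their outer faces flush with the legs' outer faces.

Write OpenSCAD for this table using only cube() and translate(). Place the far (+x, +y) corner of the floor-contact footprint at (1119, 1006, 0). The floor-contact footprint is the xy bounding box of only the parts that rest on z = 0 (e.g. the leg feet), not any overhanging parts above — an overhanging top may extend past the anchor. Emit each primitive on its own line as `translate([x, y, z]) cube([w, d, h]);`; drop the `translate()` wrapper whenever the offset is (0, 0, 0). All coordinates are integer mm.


translate([130, 295, 728]) cube([1033, 755, 43]);
translate([174, 339, 0]) cube([78, 78, 728]);
translate([1041, 339, 0]) cube([78, 78, 728]);
translate([174, 928, 0]) cube([78, 78, 728]);
translate([1041, 928, 0]) cube([78, 78, 728]);
translate([252, 339, 641]) cube([789, 78, 87]);
translate([252, 928, 641]) cube([789, 78, 87]);
translate([174, 417, 641]) cube([78, 511, 87]);
translate([1041, 417, 641]) cube([78, 511, 87]);


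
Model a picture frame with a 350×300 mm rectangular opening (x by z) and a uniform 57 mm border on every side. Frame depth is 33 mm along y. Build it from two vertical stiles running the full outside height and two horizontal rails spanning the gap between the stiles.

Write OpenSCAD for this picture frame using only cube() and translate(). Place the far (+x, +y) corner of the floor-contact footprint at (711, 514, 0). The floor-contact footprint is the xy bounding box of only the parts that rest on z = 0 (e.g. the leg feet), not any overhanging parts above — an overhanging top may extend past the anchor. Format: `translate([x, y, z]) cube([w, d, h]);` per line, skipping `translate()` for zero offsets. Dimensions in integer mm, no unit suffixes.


translate([247, 481, 0]) cube([57, 33, 414]);
translate([654, 481, 0]) cube([57, 33, 414]);
translate([304, 481, 0]) cube([350, 33, 57]);
translate([304, 481, 357]) cube([350, 33, 57]);


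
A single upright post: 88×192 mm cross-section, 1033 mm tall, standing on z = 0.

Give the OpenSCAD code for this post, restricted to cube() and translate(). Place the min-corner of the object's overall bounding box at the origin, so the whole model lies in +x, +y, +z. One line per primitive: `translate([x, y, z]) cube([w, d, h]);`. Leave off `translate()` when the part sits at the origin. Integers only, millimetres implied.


cube([88, 192, 1033]);


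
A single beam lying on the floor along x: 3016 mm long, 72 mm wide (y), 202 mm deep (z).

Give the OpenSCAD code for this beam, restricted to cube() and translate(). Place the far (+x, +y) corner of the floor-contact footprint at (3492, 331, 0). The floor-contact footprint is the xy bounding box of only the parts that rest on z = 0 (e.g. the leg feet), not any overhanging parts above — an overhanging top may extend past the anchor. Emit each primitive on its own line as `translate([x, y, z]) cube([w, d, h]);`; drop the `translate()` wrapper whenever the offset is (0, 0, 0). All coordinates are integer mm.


translate([476, 259, 0]) cube([3016, 72, 202]);


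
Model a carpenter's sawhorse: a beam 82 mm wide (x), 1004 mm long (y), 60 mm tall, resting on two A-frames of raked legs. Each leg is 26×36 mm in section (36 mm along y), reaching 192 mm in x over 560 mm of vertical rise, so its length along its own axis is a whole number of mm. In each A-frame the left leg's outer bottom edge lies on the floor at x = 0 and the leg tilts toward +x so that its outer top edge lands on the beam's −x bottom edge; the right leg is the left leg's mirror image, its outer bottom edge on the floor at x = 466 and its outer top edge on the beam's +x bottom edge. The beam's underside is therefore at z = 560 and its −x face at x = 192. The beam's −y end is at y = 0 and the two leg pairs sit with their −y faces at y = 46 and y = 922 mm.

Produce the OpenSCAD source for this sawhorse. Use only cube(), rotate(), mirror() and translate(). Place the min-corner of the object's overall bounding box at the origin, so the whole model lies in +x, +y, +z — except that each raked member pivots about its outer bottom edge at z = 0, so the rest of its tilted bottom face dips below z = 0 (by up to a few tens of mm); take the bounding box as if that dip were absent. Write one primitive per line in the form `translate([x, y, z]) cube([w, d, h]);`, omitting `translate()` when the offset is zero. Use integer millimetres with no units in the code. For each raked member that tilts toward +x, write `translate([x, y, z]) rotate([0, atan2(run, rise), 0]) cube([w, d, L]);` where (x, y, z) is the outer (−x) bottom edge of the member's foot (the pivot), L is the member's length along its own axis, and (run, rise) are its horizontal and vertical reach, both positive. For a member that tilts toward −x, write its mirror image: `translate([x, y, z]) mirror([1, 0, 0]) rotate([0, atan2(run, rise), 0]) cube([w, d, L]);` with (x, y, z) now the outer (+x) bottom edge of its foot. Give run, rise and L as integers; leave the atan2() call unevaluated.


translate([192, 0, 560]) cube([82, 1004, 60]);
translate([0, 46, 0]) rotate([0, atan2(192, 560), 0]) cube([26, 36, 592]);
translate([466, 46, 0]) mirror([1, 0, 0]) rotate([0, atan2(192, 560), 0]) cube([26, 36, 592]);
translate([0, 922, 0]) rotate([0, atan2(192, 560), 0]) cube([26, 36, 592]);
translate([466, 922, 0]) mirror([1, 0, 0]) rotate([0, atan2(192, 560), 0]) cube([26, 36, 592]);


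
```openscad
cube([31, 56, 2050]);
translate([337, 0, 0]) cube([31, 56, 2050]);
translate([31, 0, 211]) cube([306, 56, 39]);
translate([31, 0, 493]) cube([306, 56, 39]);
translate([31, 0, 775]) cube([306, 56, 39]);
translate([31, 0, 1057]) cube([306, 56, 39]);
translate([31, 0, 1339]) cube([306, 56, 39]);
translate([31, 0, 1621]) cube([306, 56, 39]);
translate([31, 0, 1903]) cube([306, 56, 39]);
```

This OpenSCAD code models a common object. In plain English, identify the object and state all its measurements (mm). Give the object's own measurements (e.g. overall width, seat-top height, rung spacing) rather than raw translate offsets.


A straight ladder. Two 31×56 mm vertical rails, 2050 mm tall, stand 368 mm apart (outside-to-outside) with their front faces coplanar on the −y side. 7 rungs, each 56 mm deep and 39 mm tall, span between the inner faces of the rails, front faces flush with the rails. The lowest rung's underside is at z = 211 mm and rungs are spaced 282 mm apart (underside to underside).


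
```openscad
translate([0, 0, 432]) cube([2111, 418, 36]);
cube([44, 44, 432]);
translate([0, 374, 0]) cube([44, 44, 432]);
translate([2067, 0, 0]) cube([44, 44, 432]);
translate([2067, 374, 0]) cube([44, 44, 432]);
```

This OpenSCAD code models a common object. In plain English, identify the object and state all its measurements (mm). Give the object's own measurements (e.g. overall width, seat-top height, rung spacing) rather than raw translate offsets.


A long wooden bench with a 2111 mm (x) × 418 mm (y) seat, 36 mm thick, its top surface 468 mm above the floor. Four 44 mm square legs at the seat corners, flush with the edges, run from z = 0 to the seat underside.


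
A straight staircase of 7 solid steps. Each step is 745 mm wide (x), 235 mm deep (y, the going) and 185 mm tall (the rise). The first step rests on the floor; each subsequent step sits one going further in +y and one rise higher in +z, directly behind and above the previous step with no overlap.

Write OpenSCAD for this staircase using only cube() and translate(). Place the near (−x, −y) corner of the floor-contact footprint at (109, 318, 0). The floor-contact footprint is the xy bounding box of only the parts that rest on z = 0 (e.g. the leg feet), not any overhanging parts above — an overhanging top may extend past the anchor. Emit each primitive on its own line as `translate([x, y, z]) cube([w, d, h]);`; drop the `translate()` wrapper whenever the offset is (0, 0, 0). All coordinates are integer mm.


translate([109, 318, 0]) cube([745, 235, 185]);
translate([109, 553, 185]) cube([745, 235, 185]);
translate([109, 788, 370]) cube([745, 235, 185]);
translate([109, 1023, 555]) cube([745, 235, 185]);
translate([109, 1258, 740]) cube([745, 235, 185]);
translate([109, 1493, 925]) cube([745, 235, 185]);
translate([109, 1728, 1110]) cube([745, 235, 185]);


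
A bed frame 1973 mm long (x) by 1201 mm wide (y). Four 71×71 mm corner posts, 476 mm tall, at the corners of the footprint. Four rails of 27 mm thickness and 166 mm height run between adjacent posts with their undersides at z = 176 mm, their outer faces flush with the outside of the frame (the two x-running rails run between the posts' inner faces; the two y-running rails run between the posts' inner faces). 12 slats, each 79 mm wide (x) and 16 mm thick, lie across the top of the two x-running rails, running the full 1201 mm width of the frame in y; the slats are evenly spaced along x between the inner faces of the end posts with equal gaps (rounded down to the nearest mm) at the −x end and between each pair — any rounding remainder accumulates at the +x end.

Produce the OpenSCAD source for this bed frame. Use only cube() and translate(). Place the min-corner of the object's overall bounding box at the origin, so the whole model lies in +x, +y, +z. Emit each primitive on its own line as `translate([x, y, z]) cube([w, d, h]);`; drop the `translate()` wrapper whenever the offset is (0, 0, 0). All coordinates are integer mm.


cube([71, 71, 476]);
translate([0, 1130, 0]) cube([71, 71, 476]);
translate([1902, 0, 0]) cube([71, 71, 476]);
translate([1902, 1130, 0]) cube([71, 71, 476]);
translate([71, 0, 176]) cube([1831, 27, 166]);
translate([71, 1174, 176]) cube([1831, 27, 166]);
translate([0, 71, 176]) cube([27, 1059, 166]);
translate([1946, 71, 176]) cube([27, 1059, 166]);
translate([138, 0, 342]) cube([79, 1201, 16]);
translate([284, 0, 342]) cube([79, 1201, 16]);
translate([430, 0, 342]) cube([79, 1201, 16]);
translate([576, 0, 342]) cube([79, 1201, 16]);
translate([722, 0, 342]) cube([79, 1201, 16]);
translate([868, 0, 342]) cube([79, 1201, 16]);
translate([1014, 0, 342]) cube([79, 1201, 16]);
translate([1160, 0, 342]) cube([79, 1201, 16]);
translate([1306, 0, 342]) cube([79, 1201, 16]);
translate([1452, 0, 342]) cube([79, 1201, 16]);
translate([1598, 0, 342]) cube([79, 1201, 16]);
translate([1744, 0, 342]) cube([79, 1201, 16]);


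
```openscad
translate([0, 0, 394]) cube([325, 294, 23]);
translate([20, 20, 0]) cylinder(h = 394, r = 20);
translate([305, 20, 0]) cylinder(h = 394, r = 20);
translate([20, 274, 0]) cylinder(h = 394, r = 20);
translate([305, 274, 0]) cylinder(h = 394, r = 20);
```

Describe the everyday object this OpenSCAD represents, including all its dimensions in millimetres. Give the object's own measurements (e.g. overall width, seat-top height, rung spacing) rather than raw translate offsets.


A simple wooden stool: a rectangular seat 325 mm (x) by 294 mm (y), 23 mm thick, top face at z = 417 mm, on four round legs, each 40 mm in diameter. The legs rest on z = 0, each leg's axis is inset half a diameter from the nearest pair of seat edges (so the leg's bounding box is flush with the corner).


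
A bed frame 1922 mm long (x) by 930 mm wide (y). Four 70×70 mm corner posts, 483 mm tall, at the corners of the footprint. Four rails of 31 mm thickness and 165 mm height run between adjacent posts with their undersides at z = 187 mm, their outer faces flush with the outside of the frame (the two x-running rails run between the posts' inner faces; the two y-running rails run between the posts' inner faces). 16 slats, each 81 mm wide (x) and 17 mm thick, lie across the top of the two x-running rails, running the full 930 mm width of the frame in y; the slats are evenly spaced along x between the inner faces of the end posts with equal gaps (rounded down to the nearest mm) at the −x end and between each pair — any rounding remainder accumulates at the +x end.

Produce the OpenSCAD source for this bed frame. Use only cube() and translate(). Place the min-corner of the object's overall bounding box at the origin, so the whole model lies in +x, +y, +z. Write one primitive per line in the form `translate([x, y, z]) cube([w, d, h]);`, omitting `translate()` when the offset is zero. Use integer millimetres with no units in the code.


cube([70, 70, 483]);
translate([0, 860, 0]) cube([70, 70, 483]);
translate([1852, 0, 0]) cube([70, 70, 483]);
translate([1852, 860, 0]) cube([70, 70, 483]);
translate([70, 0, 187]) cube([1782, 31, 165]);
translate([70, 899, 187]) cube([1782, 31, 165]);
translate([0, 70, 187]) cube([31, 790, 165]);
translate([1891, 70, 187]) cube([31, 790, 165]);
translate([98, 0, 352]) cube([81, 930, 17]);
translate([207, 0, 352]) cube([81, 930, 17]);
translate([316, 0, 352]) cube([81, 930, 17]);
translate([425, 0, 352]) cube([81, 930, 17]);
translate([534, 0, 352]) cube([81, 930, 17]);
translate([643, 0, 352]) cube([81, 930, 17]);
translate([752, 0, 352]) cube([81, 930, 17]);
translate([861, 0, 352]) cube([81, 930, 17]);
translate([970, 0, 352]) cube([81, 930, 17]);
translate([1079, 0, 352]) cube([81, 930, 17]);
translate([1188, 0, 352]) cube([81, 930, 17]);
translate([1297, 0, 352]) cube([81, 930, 17]);
translate([1406, 0, 352]) cube([81, 930, 17]);
translate([1515, 0, 352]) cube([81, 930, 17]);
translate([1624, 0, 352]) cube([81, 930, 17]);
translate([1733, 0, 352]) cube([81, 930, 17]);


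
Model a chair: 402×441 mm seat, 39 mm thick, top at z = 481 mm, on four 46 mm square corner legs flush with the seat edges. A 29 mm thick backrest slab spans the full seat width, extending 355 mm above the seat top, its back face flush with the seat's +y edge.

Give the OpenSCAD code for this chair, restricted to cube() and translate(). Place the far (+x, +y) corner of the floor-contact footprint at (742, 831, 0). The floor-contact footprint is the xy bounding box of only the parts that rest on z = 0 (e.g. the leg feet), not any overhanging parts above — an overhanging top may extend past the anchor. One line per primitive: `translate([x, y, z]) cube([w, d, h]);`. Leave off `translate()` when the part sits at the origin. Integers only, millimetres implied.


// leg_h = 481 - 39 = 442
translate([340, 390, 442]) cube([402, 441, 39]);
translate([340, 390, 0]) cube([46, 46, 442]);
translate([696, 390, 0]) cube([46, 46, 442]);
translate([340, 785, 0]) cube([46, 46, 442]);
translate([696, 785, 0]) cube([46, 46, 442]);
translate([340, 802, 481]) cube([402, 29, 355]);


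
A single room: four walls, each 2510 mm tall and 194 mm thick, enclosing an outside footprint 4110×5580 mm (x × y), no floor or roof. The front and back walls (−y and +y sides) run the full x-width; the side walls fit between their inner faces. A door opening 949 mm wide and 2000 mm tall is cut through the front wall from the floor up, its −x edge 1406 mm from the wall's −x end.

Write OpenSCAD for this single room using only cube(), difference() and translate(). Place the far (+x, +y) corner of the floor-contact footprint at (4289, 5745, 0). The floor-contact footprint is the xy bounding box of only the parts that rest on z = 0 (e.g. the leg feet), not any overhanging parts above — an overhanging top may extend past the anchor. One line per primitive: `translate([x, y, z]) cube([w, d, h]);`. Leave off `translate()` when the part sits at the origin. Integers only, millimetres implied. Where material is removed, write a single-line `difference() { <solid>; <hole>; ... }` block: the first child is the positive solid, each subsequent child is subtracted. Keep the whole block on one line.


difference() { translate([179, 165, 0]) cube([4110, 194, 2510]); translate([1585, 165, 0]) cube([949, 194, 2000]); }
translate([179, 5551, 0]) cube([4110, 194, 2510]);
translate([179, 359, 0]) cube([194, 5192, 2510]);
translate([4095, 359, 0]) cube([194, 5192, 2510]);


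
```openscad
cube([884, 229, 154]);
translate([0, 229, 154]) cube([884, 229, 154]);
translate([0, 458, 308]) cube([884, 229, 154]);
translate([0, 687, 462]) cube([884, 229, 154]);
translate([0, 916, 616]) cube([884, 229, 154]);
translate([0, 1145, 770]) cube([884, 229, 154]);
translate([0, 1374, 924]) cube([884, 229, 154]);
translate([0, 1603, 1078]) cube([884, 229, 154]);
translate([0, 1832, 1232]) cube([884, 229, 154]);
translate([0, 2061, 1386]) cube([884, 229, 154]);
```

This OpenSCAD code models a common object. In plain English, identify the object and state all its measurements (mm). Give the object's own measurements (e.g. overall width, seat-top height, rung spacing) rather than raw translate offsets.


A straight staircase of 10 solid steps. Each step is 884 mm wide (x), 229 mm deep (y, the going) and 154 mm tall (the rise). The first step rests on the floor; each subsequent step sits one going further in +y and one rise higher in +z, directly behind and above the previous step with no overlap.


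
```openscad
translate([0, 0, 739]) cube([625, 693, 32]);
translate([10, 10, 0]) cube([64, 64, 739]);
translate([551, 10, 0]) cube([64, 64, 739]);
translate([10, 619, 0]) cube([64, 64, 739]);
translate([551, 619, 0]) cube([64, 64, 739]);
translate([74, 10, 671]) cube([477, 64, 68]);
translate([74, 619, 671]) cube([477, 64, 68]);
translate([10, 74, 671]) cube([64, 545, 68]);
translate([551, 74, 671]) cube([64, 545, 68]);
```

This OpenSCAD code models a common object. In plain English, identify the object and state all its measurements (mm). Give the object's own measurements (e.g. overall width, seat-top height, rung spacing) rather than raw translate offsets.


A rectangular dining table. The top is 625×693×32 mm with its upper surface at z = 771 mm. It stands on four 64×64 mm square legs, each inset 10 mm from the nearest pair of top edges, running from the floor to the underside of the top. Four apron rails, 64 mm thick and 68 mm tall, run between adjacent legs with their top edges flush with the underside of the top and their outer faces flush with the legs' outer faces.


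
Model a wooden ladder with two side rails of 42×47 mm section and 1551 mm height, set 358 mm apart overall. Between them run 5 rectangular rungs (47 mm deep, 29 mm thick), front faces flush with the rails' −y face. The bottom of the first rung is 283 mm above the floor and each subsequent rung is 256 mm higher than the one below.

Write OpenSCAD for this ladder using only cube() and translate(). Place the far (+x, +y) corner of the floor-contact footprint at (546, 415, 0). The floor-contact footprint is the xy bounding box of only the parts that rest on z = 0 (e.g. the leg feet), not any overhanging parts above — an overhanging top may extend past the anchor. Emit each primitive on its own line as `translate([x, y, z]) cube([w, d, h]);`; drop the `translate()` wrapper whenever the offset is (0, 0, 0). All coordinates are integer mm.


translate([188, 368, 0]) cube([42, 47, 1551]);
translate([504, 368, 0]) cube([42, 47, 1551]);
translate([230, 368, 283]) cube([274, 47, 29]);
translate([230, 368, 539]) cube([274, 47, 29]);
translate([230, 368, 795]) cube([274, 47, 29]);
translate([230, 368, 1051]) cube([274, 47, 29]);
translate([230, 368, 1307]) cube([274, 47, 29]);


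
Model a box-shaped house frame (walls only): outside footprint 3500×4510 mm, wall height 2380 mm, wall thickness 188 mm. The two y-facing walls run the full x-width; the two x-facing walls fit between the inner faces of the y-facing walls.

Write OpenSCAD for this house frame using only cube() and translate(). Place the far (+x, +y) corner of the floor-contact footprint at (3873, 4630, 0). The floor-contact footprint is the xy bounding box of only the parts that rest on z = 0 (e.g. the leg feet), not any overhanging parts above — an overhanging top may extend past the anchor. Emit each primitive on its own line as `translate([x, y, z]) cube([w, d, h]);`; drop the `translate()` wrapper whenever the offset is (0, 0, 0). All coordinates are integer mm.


translate([373, 120, 0]) cube([3500, 188, 2380]);
translate([373, 4442, 0]) cube([3500, 188, 2380]);
translate([373, 308, 0]) cube([188, 4134, 2380]);
translate([3685, 308, 0]) cube([188, 4134, 2380]);


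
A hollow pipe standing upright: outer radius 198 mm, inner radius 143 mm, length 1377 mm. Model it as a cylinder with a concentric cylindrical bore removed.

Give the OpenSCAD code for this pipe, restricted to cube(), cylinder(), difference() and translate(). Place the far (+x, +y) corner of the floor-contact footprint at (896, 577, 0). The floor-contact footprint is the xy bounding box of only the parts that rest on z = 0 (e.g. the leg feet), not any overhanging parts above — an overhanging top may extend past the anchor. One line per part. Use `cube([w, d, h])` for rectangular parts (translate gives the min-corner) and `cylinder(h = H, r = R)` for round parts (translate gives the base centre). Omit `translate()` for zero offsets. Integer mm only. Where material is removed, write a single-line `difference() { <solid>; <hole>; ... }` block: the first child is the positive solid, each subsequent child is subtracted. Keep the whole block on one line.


difference() { translate([698, 379, 0]) cylinder(h = 1377, r = 198); translate([698, 379, 0]) cylinder(h = 1377, r = 143); }


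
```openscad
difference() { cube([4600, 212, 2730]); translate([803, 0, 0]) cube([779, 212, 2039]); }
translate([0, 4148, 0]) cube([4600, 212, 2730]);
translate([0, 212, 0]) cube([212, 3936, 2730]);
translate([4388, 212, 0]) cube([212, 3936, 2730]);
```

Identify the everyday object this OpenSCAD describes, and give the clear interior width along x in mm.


A single room. The interior width is 4176 mm.

Four walls enclosing a rectangle with a door in the front wall — a room. Outside width 4600 minus two 212 mm walls gives 4176 mm.


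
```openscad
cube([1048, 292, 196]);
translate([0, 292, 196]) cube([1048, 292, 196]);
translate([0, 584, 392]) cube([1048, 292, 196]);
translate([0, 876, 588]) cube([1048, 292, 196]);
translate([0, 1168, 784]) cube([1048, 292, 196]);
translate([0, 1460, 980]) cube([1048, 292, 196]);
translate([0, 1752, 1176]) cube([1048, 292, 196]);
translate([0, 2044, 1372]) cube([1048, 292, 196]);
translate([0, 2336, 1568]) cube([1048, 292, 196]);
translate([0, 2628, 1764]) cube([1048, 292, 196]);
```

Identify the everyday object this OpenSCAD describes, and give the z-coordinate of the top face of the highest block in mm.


A staircase. The total rise is 1960 mm.

10 identical blocks, each offset up and back from the previous — a staircase. Each step is 196 mm tall and there are 10 of them, so the total rise is 10 × 196 = 1960 mm.


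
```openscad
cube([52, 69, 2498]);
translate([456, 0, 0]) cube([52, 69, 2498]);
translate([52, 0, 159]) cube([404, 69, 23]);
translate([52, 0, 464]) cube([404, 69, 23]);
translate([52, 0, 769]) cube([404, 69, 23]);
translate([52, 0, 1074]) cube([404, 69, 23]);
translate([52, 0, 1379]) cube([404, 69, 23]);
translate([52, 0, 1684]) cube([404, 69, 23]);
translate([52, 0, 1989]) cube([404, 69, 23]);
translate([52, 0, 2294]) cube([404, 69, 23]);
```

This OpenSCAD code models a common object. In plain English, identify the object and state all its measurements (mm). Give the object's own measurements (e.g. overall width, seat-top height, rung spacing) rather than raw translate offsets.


A straight ladder. Two 52×69 mm vertical rails, 2498 mm tall, stand 508 mm apart (outside-to-outside) with their front faces coplanar on the −y side. 8 rungs, each 69 mm deep and 23 mm tall, span between the inner faces of the rails, front faces flush with the rails. The lowest rung's underside is at z = 159 mm and rungs are spaced 305 mm apart (underside to underside).


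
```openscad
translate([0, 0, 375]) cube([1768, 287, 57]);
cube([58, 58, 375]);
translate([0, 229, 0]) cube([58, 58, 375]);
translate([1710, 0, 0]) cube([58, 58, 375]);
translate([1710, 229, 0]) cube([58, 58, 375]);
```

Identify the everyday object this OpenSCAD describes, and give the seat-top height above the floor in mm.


A bench. The seat-top height is 432 mm.

A long slab on four corner posts — a bench. The slab sits at z = 375 with thickness 57, so the top is 375 + 57 = 432 mm.


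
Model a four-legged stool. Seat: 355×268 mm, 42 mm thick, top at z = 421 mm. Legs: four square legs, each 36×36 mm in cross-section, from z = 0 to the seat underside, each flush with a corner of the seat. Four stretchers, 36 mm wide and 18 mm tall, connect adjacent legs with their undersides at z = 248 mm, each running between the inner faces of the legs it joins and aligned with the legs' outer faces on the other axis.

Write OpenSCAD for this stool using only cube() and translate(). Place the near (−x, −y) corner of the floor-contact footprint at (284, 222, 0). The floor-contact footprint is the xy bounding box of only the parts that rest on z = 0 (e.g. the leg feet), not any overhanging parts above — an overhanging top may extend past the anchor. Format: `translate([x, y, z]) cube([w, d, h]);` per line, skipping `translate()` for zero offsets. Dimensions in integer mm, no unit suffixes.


translate([284, 222, 379]) cube([355, 268, 42]);
translate([284, 222, 0]) cube([36, 36, 379]);
translate([603, 222, 0]) cube([36, 36, 379]);
translate([284, 454, 0]) cube([36, 36, 379]);
translate([603, 454, 0]) cube([36, 36, 379]);
translate([320, 222, 248]) cube([283, 36, 18]);
translate([320, 454, 248]) cube([283, 36, 18]);
translate([284, 258, 248]) cube([36, 196, 18]);
translate([603, 258, 248]) cube([36, 196, 18]);


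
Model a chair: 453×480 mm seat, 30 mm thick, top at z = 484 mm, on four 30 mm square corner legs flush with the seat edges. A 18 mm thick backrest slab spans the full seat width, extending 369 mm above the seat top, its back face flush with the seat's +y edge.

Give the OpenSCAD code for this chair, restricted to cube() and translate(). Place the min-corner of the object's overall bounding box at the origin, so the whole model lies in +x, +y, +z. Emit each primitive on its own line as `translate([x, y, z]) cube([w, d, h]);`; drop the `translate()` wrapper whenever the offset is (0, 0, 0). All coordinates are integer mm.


translate([0, 0, 454]) cube([453, 480, 30]);
cube([30, 30, 454]);
translate([423, 0, 0]) cube([30, 30, 454]);
translate([0, 450, 0]) cube([30, 30, 454]);
translate([423, 450, 0]) cube([30, 30, 454]);
translate([0, 462, 484]) cube([453, 18, 369]);


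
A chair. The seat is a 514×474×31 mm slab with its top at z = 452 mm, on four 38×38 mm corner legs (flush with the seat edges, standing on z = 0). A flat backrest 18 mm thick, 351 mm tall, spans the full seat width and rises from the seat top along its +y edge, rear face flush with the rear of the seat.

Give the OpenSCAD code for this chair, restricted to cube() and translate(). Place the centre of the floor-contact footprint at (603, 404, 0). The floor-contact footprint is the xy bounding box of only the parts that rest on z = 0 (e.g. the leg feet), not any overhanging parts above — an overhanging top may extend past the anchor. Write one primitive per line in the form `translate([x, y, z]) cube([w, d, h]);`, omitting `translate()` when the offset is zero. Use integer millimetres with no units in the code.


translate([346, 167, 421]) cube([514, 474, 31]);
translate([346, 167, 0]) cube([38, 38, 421]);
translate([822, 167, 0]) cube([38, 38, 421]);
translate([346, 603, 0]) cube([38, 38, 421]);
translate([822, 603, 0]) cube([38, 38, 421]);
translate([346, 623, 452]) cube([514, 18, 351]);


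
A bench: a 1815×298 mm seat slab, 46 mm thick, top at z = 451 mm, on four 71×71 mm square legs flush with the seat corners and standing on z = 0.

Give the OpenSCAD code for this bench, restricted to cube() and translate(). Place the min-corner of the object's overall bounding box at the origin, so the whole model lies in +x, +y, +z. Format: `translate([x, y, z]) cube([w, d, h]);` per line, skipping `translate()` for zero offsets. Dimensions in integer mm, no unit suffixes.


translate([0, 0, 405]) cube([1815, 298, 46]);
cube([71, 71, 405]);
translate([0, 227, 0]) cube([71, 71, 405]);
translate([1744, 0, 0]) cube([71, 71, 405]);
translate([1744, 227, 0]) cube([71, 71, 405]);


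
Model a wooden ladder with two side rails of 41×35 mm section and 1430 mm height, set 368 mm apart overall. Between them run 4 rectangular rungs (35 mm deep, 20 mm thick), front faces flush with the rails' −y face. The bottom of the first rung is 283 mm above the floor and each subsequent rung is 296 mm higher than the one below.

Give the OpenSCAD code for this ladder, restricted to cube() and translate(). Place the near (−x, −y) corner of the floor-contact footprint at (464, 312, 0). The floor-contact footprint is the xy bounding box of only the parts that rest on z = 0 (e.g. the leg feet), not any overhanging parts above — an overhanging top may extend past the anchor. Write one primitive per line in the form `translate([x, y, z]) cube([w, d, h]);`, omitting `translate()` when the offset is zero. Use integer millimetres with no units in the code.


translate([464, 312, 0]) cube([41, 35, 1430]);
translate([791, 312, 0]) cube([41, 35, 1430]);
translate([505, 312, 283]) cube([286, 35, 20]);
translate([505, 312, 579]) cube([286, 35, 20]);
translate([505, 312, 875]) cube([286, 35, 20]);
translate([505, 312, 1171]) cube([286, 35, 20]);


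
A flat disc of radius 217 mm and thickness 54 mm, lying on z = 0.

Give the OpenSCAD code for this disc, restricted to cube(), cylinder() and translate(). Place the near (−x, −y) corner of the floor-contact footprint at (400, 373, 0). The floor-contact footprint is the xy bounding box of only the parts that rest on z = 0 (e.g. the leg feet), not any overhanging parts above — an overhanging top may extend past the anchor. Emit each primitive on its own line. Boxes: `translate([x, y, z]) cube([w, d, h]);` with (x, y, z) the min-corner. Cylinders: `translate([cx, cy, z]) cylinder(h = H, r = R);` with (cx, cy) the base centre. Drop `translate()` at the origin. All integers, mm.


translate([617, 590, 0]) cylinder(h = 54, r = 217);


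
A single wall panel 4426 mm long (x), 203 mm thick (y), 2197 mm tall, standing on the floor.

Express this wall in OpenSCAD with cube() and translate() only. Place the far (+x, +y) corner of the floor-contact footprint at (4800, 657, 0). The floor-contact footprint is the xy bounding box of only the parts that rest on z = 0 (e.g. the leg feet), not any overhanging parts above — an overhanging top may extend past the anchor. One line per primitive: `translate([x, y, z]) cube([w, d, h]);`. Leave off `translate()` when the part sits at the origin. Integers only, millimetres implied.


translate([374, 454, 0]) cube([4426, 203, 2197]);


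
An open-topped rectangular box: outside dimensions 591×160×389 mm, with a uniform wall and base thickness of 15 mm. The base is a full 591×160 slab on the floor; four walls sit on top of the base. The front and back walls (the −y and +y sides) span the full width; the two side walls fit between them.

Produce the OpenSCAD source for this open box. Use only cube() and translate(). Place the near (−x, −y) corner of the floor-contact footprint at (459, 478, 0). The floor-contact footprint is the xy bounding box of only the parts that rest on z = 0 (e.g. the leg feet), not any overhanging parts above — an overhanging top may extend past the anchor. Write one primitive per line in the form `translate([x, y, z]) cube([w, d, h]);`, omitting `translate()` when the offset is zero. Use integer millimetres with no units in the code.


translate([459, 478, 0]) cube([591, 160, 15]);
translate([459, 478, 15]) cube([591, 15, 374]);
translate([459, 623, 15]) cube([591, 15, 374]);
translate([459, 493, 15]) cube([15, 130, 374]);
translate([1035, 493, 15]) cube([15, 130, 374]);
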